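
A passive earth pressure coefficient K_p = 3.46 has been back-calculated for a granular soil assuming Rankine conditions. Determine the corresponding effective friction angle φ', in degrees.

33.5°

K_p = (1+sin φ)/(1−sin φ) ⇒ sin φ = (K_p − 1)/(K_p + 1) = 0.5516.
φ = arcsin(0.5516) = 33.47°.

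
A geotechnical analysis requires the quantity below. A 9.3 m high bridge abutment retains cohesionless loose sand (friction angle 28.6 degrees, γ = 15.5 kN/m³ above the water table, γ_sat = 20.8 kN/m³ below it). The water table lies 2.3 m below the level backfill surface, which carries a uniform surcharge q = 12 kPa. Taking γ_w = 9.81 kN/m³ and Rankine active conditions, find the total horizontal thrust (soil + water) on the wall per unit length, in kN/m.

477 kN/m

K_a = tan²(45° − φ/2) = 0.3525.
γ' = 20.8 − 9.81 = 10.99 kN/m³. h₂ = H − d_w = 7.0 m.
σ'_h: at surface K_a·q = 4.231; at WT K_a(q+γd_w) = 16.80; at base K_a(q+γd_w+γ'h₂) = 43.92 kPa.
P₁ = ½(4.231+16.80)×2.3 = 24.18; P₂ = ½(16.80+43.92)×7.0 = 212.5; P_w = ½γ_w h₂² = 240.3.
Total = 24.18+212.5+240.3 = 477.0 kN/m.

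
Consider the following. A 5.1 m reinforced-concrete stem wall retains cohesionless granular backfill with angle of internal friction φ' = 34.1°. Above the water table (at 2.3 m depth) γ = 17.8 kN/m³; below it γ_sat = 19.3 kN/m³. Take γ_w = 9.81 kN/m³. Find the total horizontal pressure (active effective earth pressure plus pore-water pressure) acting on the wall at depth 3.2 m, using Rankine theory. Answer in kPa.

K_a = (1 − sin φ)/(1 + sin φ) = 0.2815.
γ' = 19.3 − 9.81 = 9.490 kN/m³.
Effective vertical stress at 3.2 m: σ'_v = 17.8×2.3 + 9.490×0.900 = 49.48 kPa.
σ'_h = K_a σ'_v = 0.2815 × 49.48 = 13.93 kPa; u = γ_w × 0.900 = 8.829 kPa.
Total σ_h = 13.93 + 8.829 = 22.76 kPa.

22.8 kPa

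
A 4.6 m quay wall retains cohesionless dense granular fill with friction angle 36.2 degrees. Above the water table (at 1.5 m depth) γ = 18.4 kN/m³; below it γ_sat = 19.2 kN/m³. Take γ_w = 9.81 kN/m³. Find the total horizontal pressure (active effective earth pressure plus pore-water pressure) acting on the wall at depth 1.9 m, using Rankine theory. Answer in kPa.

12.0 kPa

K_a = (1 − sin φ)/(1 + sin φ) = 0.2574.
γ' = 19.2 − 9.81 = 9.390 kN/m³.
Effective vertical stress at 1.9 m: σ'_v = 18.4×1.5 + 9.390×0.400 = 31.36 kPa.
σ'_h = K_a σ'_v = 0.2574 × 31.36 = 8.070 kPa; u = γ_w × 0.400 = 3.924 kPa.
Total σ_h = 8.070 + 3.924 = 11.99 kPa.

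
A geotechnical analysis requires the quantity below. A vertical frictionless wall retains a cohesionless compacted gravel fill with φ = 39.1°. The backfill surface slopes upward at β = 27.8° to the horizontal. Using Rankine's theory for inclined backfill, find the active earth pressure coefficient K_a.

K_a = cos β · (cos β − √(cos²β − cos²φ)) / (cos β + √(cos²β − cos²φ)).
cos β = 0.8846, cos φ = 0.7760, √(cos²β − cos²φ) = 0.4245.
K_a = 0.8846 × (0.8846 − 0.4245)/(0.8846 + 0.4245) = 0.3109.

0.311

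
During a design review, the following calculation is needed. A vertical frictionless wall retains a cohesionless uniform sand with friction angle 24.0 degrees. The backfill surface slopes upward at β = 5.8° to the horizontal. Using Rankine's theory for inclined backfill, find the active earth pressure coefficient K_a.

K_a = cos β · (cos β − √(cos²β − cos²φ)) / (cos β + √(cos²β − cos²φ)).
cos β = 0.9949, cos φ = 0.9135, √(cos²β − cos²φ) = 0.3940.
K_a = 0.9949 × (0.9949 − 0.3940)/(0.9949 + 0.3940) = 0.4304.

0.430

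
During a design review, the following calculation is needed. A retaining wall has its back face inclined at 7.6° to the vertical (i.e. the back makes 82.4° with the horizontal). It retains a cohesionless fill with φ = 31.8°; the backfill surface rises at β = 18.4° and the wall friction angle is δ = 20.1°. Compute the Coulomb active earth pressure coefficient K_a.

K_a = sin²(α+φ) / [sin²α · sin(α−δ) · (1 + √{sin(φ+δ)sin(φ−β) / (sin(α−δ)sin(α+β))})²].
With α = 82.4°, φ = 31.8°, δ = 20.1°, β = 18.4°: K_a = 0.4499.

0.450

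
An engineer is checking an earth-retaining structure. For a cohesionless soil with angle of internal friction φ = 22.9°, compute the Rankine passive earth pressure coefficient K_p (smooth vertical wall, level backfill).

K_p = (1 + sin φ)/(1 − sin φ) = tan²(45° + 22.9°/2) = 2.274.

2.27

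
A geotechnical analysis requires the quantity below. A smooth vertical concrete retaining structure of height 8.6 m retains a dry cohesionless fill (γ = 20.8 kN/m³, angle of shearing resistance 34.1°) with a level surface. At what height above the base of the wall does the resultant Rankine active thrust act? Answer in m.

2.87 m

K_a = 0.2815.
The pressure distribution is triangular, so the resultant acts at H/3 above the base = 8.6/3 = 2.867 m.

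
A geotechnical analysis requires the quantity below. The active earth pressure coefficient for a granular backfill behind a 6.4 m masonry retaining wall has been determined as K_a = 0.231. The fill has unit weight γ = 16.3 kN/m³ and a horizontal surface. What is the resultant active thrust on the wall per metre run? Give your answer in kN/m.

P = ½ K_a γ H² = 0.5 × 0.231 × 16.3 × 6.4² = 77.11 kN/m.

77.1 kN/m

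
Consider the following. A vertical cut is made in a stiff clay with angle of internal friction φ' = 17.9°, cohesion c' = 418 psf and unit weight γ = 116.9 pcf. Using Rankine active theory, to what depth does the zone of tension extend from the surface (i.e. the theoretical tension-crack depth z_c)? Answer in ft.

K_a = tan²(45° − 17.9°/2) = 0.5298; √K_a = 0.7279.
The active pressure is zero where K_a γ z = 2c√K_a, so z_c = 2c/(γ√K_a) = 2×418/(116.9×0.7279) = 9.825 ft.

9.83 ft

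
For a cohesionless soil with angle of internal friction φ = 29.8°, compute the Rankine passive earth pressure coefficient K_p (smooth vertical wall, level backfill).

K_p = (1 + sin φ)/(1 − sin φ) = tan²(45° + 29.8°/2) = 2.976.

2.98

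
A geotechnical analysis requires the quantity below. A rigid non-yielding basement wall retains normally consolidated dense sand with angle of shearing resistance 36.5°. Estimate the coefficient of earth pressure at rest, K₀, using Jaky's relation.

K₀ = 1 − sin φ' = 1 − sin 36.5° = 0.4052.

0.405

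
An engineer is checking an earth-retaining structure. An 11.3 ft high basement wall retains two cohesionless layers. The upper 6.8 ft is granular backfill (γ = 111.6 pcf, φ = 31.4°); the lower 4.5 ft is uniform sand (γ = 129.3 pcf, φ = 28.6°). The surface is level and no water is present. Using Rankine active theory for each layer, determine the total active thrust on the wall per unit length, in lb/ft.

K_a1 = tan²(45°−31.4°/2) = 0.3149; K_a2 = tan²(45°−28.6°/2) = 0.3525.
Layer 1: σ at base = K_a1 γ₁ h₁ = 239.0 psf; P₁ = ½×239.0×6.8 = 812.5.
Layer 2: σ_v at top = γ₁h₁ = 758.9; σ_h top = K_a2×758.9 = 267.5; σ_h base = K_a2×(758.9+129.3×4.5) = 472.7.
P₂ = ½(267.5+472.7)×4.5 = 1665. Total P_a = 812.5+1665 = 2478 lb/ft.

2480 lb/ft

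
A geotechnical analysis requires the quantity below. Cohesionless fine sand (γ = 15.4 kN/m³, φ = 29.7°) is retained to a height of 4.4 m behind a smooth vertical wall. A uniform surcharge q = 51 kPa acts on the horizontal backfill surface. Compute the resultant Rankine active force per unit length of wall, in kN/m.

126 kN/m

K_a = tan²(45° − φ/2) = 0.3374.
Soil triangle: ½ K_a γ H² = 0.5×0.3374×15.4×4.4² = 50.29 kN/m.
Surcharge rectangle: K_a q H = 0.3374×51×4.4 = 75.71 kN/m.
Total = 50.29 + 75.71 = 126.0 kN/m.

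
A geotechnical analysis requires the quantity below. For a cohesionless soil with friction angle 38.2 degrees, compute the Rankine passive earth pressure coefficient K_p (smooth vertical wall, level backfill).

4.24

K_p = (1 + sin φ)/(1 − sin φ) = tan²(45° + 38.2°/2) = 4.241.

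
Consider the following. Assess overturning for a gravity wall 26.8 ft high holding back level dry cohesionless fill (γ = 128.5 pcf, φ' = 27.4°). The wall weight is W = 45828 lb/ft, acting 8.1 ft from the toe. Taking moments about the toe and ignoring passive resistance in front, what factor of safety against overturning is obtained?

K_a = tan²(45° − 27.4°/2) = 0.3697.
P_a = ½K_aγH² = 0.5×0.3697×128.5×26.8² = 17060 lb/ft, acting at H/3 = 8.933 ft above the base.
Overturning moment M_o = P_a × H/3 = 17060 × 8.933 = 152400.
Resisting moment M_r = W × 8.1 = 45828 × 8.1 = 371200.
FS_overturning = M_r/M_o = 371200/152400 = 2.436.

2.44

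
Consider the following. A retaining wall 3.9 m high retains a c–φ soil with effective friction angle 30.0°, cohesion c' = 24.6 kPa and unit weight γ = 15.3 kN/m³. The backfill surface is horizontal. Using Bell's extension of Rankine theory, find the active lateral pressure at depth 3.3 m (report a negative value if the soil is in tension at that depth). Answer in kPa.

K_a = (1 − sin φ)/(1 + sin φ) = 0.3333.
σ_a = K_a γ z − 2c√K_a = 0.3333×15.3×3.3 − 2×24.6×0.5774 = -11.58 kPa.

-11.6 kPa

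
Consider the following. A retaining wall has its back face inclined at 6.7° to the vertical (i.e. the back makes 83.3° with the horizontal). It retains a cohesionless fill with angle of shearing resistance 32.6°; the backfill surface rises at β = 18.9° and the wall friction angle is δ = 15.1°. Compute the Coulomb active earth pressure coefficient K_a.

K_a = sin²(α+φ) / [sin²α · sin(α−δ) · (1 + √{sin(φ+δ)sin(φ−β) / (sin(α−δ)sin(α+β))})²].
With α = 83.3°, φ = 32.6°, δ = 15.1°, β = 18.9°: K_a = 0.4265.

0.426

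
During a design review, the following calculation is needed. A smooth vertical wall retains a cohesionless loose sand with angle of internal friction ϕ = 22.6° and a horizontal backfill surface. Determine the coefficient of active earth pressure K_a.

K_a = (1 − sin φ)/(1 + sin φ) = (1 − sin 22.6°)/(1 + sin 22.6°) = 0.4448.

0.445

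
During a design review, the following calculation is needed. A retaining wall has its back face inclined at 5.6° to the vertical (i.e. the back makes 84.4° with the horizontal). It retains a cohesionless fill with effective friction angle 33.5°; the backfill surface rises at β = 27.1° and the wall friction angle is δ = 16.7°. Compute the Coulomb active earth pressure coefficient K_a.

0.493

K_a = sin²(α+φ) / [sin²α · sin(α−δ) · (1 + √{sin(φ+δ)sin(φ−β) / (sin(α−δ)sin(α+β))})²].
With α = 84.4°, φ = 33.5°, δ = 16.7°, β = 27.1°: K_a = 0.4926.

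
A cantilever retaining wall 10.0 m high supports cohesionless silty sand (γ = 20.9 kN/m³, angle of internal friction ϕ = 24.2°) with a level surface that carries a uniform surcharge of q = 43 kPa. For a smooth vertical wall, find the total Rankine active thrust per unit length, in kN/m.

K_a = tan²(45° − φ/2) = 0.4185.
Soil triangle: ½ K_a γ H² = 0.5×0.4185×20.9×10.0² = 437.4 kN/m.
Surcharge rectangle: K_a q H = 0.4185×43×10.0 = 180.0 kN/m.
Total = 437.4 + 180.0 = 617.3 kN/m.

617 kN/m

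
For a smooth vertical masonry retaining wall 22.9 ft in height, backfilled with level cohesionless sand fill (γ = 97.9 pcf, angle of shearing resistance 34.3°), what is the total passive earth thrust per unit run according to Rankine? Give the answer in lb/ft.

K_p = tan²(45° + φ/2) = 3.582.
P_p = ½ K_p γ H² = 0.5 × 3.582 × 97.9 × 22.9² = 91950 lb/ft.

92000 lb/ft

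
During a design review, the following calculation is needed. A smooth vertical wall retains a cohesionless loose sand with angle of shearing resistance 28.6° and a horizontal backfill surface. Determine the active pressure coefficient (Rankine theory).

K_a = (1 − sin φ)/(1 + sin φ) = (1 − sin 28.6°)/(1 + sin 28.6°) = 0.3525.

0.353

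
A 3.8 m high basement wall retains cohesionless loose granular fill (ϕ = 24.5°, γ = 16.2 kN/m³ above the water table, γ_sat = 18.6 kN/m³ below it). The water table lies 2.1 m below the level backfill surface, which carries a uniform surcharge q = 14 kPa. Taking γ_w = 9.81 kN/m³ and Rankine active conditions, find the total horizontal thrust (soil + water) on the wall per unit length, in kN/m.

80.1 kN/m

K_a = tan²(45° − φ/2) = 0.4137.
γ' = 18.6 − 9.81 = 8.790 kN/m³. h₂ = H − d_w = 1.7 m.
σ'_h: at surface K_a·q = 5.792; at WT K_a(q+γd_w) = 19.87; at base K_a(q+γd_w+γ'h₂) = 26.05 kPa.
P₁ = ½(5.792+19.87)×2.1 = 26.94; P₂ = ½(19.87+26.05)×1.7 = 39.03; P_w = ½γ_w h₂² = 14.18.
Total = 26.94+39.03+14.18 = 80.15 kN/m.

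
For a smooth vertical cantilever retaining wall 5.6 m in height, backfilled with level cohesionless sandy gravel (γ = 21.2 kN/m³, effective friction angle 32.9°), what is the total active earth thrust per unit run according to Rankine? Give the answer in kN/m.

K_a = tan²(45° − φ/2) = 0.2960.
P_a = ½ K_a γ H² = 0.5 × 0.2960 × 21.2 × 5.6² = 98.41 kN/m.

98.4 kN/m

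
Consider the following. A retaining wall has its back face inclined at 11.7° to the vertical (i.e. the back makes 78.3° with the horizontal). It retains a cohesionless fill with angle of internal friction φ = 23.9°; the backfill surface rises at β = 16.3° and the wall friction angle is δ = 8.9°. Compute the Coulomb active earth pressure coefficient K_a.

K_a = sin²(α+φ) / [sin²α · sin(α−δ) · (1 + √{sin(φ+δ)sin(φ−β) / (sin(α−δ)sin(α+β))})²].
With α = 78.3°, φ = 23.9°, δ = 8.9°, β = 16.3°: K_a = 0.6526.

0.653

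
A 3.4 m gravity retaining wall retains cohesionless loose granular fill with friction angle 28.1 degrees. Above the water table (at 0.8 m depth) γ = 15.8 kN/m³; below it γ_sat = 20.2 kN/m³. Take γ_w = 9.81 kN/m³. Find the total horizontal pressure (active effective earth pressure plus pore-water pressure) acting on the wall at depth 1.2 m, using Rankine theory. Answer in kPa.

K_a = (1 − sin φ)/(1 + sin φ) = 0.3596.
γ' = 20.2 − 9.81 = 10.39 kN/m³.
Effective vertical stress at 1.2 m: σ'_v = 15.8×0.8 + 10.39×0.400 = 16.80 kPa.
σ'_h = K_a σ'_v = 0.3596 × 16.80 = 6.040 kPa; u = γ_w × 0.400 = 3.924 kPa.
Total σ_h = 6.040 + 3.924 = 9.964 kPa.

9.96 kPa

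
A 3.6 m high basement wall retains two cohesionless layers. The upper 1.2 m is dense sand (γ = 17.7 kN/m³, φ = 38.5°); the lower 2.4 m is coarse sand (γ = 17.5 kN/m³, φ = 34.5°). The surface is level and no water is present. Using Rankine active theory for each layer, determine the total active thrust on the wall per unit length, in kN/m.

31.0 kN/m

K_a1 = tan²(45°−38.5°/2) = 0.2327; K_a2 = tan²(45°−34.5°/2) = 0.2768.
Layer 1: σ at base = K_a1 γ₁ h₁ = 4.942 kPa; P₁ = ½×4.942×1.2 = 2.965.
Layer 2: σ_v at top = γ₁h₁ = 21.24; σ_h top = K_a2×21.24 = 5.879; σ_h base = K_a2×(21.24+17.5×2.4) = 17.51.
P₂ = ½(5.879+17.51)×2.4 = 28.06. Total P_a = 2.965+28.06 = 31.03 kN/m.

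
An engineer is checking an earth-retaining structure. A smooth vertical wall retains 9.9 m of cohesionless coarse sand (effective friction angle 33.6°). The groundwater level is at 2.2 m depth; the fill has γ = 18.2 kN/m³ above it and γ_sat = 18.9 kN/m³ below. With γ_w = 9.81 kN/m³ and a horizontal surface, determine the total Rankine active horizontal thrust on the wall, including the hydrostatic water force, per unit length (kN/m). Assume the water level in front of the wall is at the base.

K_a = tan²(45° − φ/2) = 0.2875.
γ' = 18.9 − 9.81 = 9.090 kN/m³. Depth below WT = 7.7 m.
σ'_h at WT = K_a γ d_w = 11.51 kPa; at base = 11.51 + K_a γ' × 7.7 = 31.64 kPa.
P₁ (0–2.2 m) = ½×11.51×2.2 = 12.66. P₂ (2.2–9.9 m) = ½(11.51+31.64)×7.7 = 166.1.
P_w = ½ γ_w h₂² = 0.5×9.81×7.7² = 290.8. Total = 12.66+166.1+290.8 = 469.6 kN/m.

470 kN/m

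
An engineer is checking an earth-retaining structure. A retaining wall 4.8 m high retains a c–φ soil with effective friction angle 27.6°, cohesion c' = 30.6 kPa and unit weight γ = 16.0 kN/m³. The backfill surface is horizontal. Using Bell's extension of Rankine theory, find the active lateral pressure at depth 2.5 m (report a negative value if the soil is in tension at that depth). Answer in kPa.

K_a = (1 − sin φ)/(1 + sin φ) = 0.3668.
σ_a = K_a γ z − 2c√K_a = 0.3668×16.0×2.5 − 2×30.6×0.6056 = -22.39 kPa.

-22.4 kPa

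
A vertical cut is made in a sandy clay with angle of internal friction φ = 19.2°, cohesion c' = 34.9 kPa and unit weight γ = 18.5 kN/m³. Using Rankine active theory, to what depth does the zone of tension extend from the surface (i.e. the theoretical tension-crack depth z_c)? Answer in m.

5.31 m

K_a = tan²(45° − 19.2°/2) = 0.5050; √K_a = 0.7107.
The active pressure is zero where K_a γ z = 2c√K_a, so z_c = 2c/(γ√K_a) = 2×34.9/(18.5×0.7107) = 5.309 m.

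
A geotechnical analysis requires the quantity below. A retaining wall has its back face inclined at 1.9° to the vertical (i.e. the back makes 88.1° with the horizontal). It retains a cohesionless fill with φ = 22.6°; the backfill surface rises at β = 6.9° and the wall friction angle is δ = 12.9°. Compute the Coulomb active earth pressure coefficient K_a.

0.460

K_a = sin²(α+φ) / [sin²α · sin(α−δ) · (1 + √{sin(φ+δ)sin(φ−β) / (sin(α−δ)sin(α+β))})²].
With α = 88.1°, φ = 22.6°, δ = 12.9°, β = 6.9°: K_a = 0.4597.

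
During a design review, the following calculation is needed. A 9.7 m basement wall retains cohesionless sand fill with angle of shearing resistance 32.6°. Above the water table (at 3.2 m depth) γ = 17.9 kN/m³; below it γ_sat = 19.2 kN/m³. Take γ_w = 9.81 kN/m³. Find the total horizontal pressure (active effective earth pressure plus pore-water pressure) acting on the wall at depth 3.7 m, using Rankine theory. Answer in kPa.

23.5 kPa

K_a = (1 − sin φ)/(1 + sin φ) = 0.2997.
γ' = 19.2 − 9.81 = 9.390 kN/m³.
Effective vertical stress at 3.7 m: σ'_v = 17.9×3.2 + 9.390×0.500 = 61.98 kPa.
σ'_h = K_a σ'_v = 0.2997 × 61.98 = 18.58 kPa; u = γ_w × 0.500 = 4.905 kPa.
Total σ_h = 18.58 + 4.905 = 23.48 kPa.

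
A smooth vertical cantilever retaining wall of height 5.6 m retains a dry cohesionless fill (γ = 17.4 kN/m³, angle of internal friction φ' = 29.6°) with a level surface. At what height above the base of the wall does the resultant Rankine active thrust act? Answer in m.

K_a = 0.3387.
The pressure distribution is triangular, so the resultant acts at H/3 above the base = 5.6/3 = 1.867 m.

1.87 m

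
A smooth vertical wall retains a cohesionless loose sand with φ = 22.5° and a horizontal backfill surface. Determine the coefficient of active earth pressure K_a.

0.446

K_a = tan²(45° − φ/2) = tan²(33.75°) = 0.4465.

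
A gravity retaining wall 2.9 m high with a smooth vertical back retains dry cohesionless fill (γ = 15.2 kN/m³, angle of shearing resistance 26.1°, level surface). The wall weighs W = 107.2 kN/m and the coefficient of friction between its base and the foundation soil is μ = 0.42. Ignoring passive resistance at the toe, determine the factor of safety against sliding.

1.81

K_a = tan²(45° − 26.1°/2) = 0.3889.
P_a = ½K_aγH² = 0.5×0.3889×15.2×2.9² = 24.86 kN/m, acting at H/3 = 0.9667 m above the base.
FS_sliding = μW / P_a = 0.42×107.2 / 24.86 = 1.811.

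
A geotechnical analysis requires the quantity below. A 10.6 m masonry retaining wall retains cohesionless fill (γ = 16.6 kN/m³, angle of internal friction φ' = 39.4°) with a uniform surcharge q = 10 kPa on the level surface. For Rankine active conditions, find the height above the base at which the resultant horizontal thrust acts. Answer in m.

3.71 m

K_a = 0.2234.
Triangular part P₁ = ½K_aγH² = 208.4 at H/3 = 3.533 m; rectangular part P₂ = K_a q H = 23.68 at H/2 = 5.300 m.
ȳ = (P₁·3.533 + P₂·5.300)/(P₁+P₂) = 3.714 m.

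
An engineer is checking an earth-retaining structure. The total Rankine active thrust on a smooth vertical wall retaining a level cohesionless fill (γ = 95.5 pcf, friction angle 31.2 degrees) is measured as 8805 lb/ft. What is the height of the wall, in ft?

K_a = 0.3175. P_a = ½ K_a γ H² ⇒ H = √(2P_a/(K_a γ)).
H = √(2×8805/(0.3175×95.5)) = 24.10 ft.

24.1 ft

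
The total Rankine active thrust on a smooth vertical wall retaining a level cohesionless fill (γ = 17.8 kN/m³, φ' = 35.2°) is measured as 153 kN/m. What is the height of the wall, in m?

K_a = 0.2687. P_a = ½ K_a γ H² ⇒ H = √(2P_a/(K_a γ)).
H = √(2×153/(0.2687×17.8)) = 7.999 m.

8.00 m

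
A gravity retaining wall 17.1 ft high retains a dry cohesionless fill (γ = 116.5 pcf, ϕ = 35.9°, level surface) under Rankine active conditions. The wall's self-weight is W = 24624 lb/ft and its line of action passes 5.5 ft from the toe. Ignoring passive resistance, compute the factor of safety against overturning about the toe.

K_a = tan²(45° − 35.9°/2) = 0.2607.
P_a = ½K_aγH² = 0.5×0.2607×116.5×17.1² = 4441 lb/ft, acting at H/3 = 5.700 ft above the base.
Overturning moment M_o = P_a × H/3 = 4441 × 5.700 = 25310.
Resisting moment M_r = W × 5.5 = 24624 × 5.5 = 135400.
FS_overturning = M_r/M_o = 135400/25310 = 5.350.

5.35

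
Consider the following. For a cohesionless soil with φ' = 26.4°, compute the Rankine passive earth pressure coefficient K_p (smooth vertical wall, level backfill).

K_p = (1 + sin φ)/(1 − sin φ) = tan²(45° + 26.4°/2) = 2.601.

2.60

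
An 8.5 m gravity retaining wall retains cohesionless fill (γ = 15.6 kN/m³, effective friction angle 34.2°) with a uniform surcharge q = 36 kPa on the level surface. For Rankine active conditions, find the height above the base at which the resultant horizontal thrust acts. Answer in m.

3.33 m

K_a = 0.2803.
Triangular part P₁ = ½K_aγH² = 158.0 at H/3 = 2.833 m; rectangular part P₂ = K_a q H = 85.78 at H/2 = 4.250 m.
ȳ = (P₁·2.833 + P₂·4.250)/(P₁+P₂) = 3.332 m.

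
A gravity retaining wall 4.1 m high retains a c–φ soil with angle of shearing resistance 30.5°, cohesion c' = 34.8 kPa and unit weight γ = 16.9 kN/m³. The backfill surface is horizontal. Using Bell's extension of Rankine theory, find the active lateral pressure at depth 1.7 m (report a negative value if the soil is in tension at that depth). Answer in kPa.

-30.4 kPa

K_a = (1 − sin φ)/(1 + sin φ) = 0.3267.
σ_a = K_a γ z − 2c√K_a = 0.3267×16.9×1.7 − 2×34.8×0.5715 = -30.39 kPa.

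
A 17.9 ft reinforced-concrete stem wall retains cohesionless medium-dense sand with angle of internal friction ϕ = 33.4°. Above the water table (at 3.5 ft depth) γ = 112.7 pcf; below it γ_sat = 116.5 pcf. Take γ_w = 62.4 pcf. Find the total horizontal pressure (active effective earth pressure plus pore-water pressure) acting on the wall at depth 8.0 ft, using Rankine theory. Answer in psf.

466 psf

K_a = (1 − sin φ)/(1 + sin φ) = 0.2899.
γ' = 116.5 − 62.4 = 54.10 pcf.
Effective vertical stress at 8.0 ft: σ'_v = 112.7×3.5 + 54.10×4.50 = 637.9 psf.
σ'_h = K_a σ'_v = 0.2899 × 637.9 = 184.9 psf; u = γ_w × 4.50 = 280.8 psf.
Total σ_h = 184.9 + 280.8 = 465.7 psf.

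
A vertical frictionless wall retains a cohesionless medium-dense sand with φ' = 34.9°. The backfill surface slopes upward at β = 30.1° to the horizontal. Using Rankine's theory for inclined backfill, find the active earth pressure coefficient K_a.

K_a = cos β · (cos β − √(cos²β − cos²φ)) / (cos β + √(cos²β − cos²φ)).
cos β = 0.8652, cos φ = 0.8202, √(cos²β − cos²φ) = 0.2754.
K_a = 0.8652 × (0.8652 − 0.2754)/(0.8652 + 0.2754) = 0.4474.

0.447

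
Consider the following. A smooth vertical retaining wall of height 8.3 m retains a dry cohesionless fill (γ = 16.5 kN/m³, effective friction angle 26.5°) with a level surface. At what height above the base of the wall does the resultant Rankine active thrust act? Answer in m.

2.77 m

K_a = 0.3829.
The pressure distribution is triangular, so the resultant acts at H/3 above the base = 8.3/3 = 2.767 m.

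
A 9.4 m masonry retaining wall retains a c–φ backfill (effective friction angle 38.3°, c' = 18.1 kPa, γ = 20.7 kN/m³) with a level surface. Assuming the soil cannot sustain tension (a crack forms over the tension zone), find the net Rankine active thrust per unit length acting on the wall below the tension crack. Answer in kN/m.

81.5 kN/m

K_a = 0.2347; √K_a = 0.4845.
Tension-crack depth z_c = 2c/(γ√K_a) = 2×18.1/(20.7×0.4845) = 3.610 m.
σ_a at base = K_a γ H − 2c√K_a = 0.2347×20.7×9.4 − 2×18.1×0.4845 = 28.14 kPa.
P_a = ½ × 28.14 × (H − z_c) = 0.5×28.14×5.790 = 81.46 kN/m.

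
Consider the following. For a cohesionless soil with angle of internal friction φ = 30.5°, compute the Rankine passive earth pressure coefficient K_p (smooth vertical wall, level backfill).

3.06

K_p = (1 + sin φ)/(1 − sin φ) = tan²(45° + 30.5°/2) = 3.061.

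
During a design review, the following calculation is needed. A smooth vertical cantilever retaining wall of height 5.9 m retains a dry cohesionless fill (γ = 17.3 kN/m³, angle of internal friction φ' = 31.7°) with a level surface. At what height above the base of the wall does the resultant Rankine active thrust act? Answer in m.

K_a = 0.3111.
The pressure distribution is triangular, so the resultant acts at H/3 above the base = 5.9/3 = 1.967 m.

1.97 m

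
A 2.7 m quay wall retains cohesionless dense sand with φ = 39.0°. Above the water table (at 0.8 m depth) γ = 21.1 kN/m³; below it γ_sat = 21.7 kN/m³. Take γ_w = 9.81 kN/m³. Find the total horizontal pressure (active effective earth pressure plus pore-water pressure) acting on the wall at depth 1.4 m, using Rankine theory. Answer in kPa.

11.3 kPa

K_a = (1 − sin φ)/(1 + sin φ) = 0.2275.
γ' = 21.7 − 9.81 = 11.89 kN/m³.
Effective vertical stress at 1.4 m: σ'_v = 21.1×0.8 + 11.89×0.600 = 24.01 kPa.
σ'_h = K_a σ'_v = 0.2275 × 24.01 = 5.463 kPa; u = γ_w × 0.600 = 5.886 kPa.
Total σ_h = 5.463 + 5.886 = 11.35 kPa.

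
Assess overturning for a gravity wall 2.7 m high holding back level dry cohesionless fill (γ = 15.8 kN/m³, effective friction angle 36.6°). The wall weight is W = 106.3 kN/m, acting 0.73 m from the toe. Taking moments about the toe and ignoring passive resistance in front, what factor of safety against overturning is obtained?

K_a = tan²(45° − 36.6°/2) = 0.2530.
P_a = ½K_aγH² = 0.5×0.2530×15.8×2.7² = 14.57 kN/m, acting at H/3 = 0.9000 m above the base.
Overturning moment M_o = P_a × H/3 = 14.57 × 0.9000 = 13.11.
Resisting moment M_r = W × 0.73 = 106.3 × 0.73 = 77.60.
FS_overturning = M_r/M_o = 77.60/13.11 = 5.919.

5.92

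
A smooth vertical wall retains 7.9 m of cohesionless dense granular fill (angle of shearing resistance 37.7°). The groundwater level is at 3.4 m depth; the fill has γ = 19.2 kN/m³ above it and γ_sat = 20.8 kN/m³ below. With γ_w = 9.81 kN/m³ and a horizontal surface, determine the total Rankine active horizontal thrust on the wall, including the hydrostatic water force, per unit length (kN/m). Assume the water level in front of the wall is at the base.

K_a = tan²(45° − φ/2) = 0.2411.
γ' = 20.8 − 9.81 = 10.99 kN/m³. Depth below WT = 4.5 m.
σ'_h at WT = K_a γ d_w = 15.74 kPa; at base = 15.74 + K_a γ' × 4.5 = 27.66 kPa.
P₁ (0–3.4 m) = ½×15.74×3.4 = 26.75. P₂ (3.4–7.9 m) = ½(15.74+27.66)×4.5 = 97.64.
P_w = ½ γ_w h₂² = 0.5×9.81×4.5² = 99.33. Total = 26.75+97.64+99.33 = 223.7 kN/m.

224 kN/m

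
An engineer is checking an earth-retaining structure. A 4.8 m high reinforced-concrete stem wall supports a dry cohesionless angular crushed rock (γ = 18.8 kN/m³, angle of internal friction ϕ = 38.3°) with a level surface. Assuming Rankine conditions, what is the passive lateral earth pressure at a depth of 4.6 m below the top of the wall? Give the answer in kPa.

K_p = (1 + sin φ)/(1 − sin φ) = 4.260.
σ_h = K_p γ z = 4.260 × 18.8 × 4.6 = 368.4 kPa.

368 kPa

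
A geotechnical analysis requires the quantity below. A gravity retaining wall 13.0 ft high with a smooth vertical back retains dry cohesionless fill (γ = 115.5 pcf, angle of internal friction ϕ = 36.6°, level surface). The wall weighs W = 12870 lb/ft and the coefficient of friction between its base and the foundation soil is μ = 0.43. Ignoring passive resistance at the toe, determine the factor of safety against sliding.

K_a = tan²(45° − 36.6°/2) = 0.2530.
P_a = ½K_aγH² = 0.5×0.2530×115.5×13.0² = 2469 lb/ft, acting at H/3 = 4.333 ft above the base.
FS_sliding = μW / P_a = 0.43×12870 / 2469 = 2.242.

2.24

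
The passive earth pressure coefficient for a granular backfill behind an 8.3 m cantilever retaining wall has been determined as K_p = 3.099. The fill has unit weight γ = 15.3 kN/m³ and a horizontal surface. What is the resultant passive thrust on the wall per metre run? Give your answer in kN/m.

P = ½ K_p γ H² = 0.5 × 3.099 × 15.3 × 8.3² = 1633 kN/m.

1630 kN/m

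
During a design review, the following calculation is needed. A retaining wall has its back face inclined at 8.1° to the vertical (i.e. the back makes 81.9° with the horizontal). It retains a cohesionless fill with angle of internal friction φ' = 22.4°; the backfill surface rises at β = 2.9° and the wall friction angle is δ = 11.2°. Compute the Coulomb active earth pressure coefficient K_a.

K_a = sin²(α+φ) / [sin²α · sin(α−δ) · (1 + √{sin(φ+δ)sin(φ−β) / (sin(α−δ)sin(α+β))})²].
With α = 81.9°, φ = 22.4°, δ = 11.2°, β = 2.9°: K_a = 0.4873.

0.487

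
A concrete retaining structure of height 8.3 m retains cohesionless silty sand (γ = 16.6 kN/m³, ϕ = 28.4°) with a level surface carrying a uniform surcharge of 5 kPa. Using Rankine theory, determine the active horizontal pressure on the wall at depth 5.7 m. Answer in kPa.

K_a = (1 − sin φ)/(1 + sin φ) = 0.3554.
σ_v = γz + q = 16.6 × 5.7 + 5 = 99.62 kPa.
σ_h = K_a σ_v = 0.3554 × 99.62 = 35.40 kPa.

35.4 kPa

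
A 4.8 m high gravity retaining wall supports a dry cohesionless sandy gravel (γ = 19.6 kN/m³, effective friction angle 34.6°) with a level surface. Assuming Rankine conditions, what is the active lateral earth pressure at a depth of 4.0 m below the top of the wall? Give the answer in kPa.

K_a = (1 − sin φ)/(1 + sin φ) = 0.2756.
σ_h = K_a γ z = 0.2756 × 19.6 × 4.0 = 21.61 kPa.

21.6 kPa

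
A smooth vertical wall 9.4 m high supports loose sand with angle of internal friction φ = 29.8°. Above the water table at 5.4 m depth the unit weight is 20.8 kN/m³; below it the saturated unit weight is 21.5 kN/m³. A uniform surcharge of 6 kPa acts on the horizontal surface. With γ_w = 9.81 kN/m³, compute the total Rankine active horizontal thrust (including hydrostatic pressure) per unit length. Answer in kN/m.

K_a = tan²(45° − φ/2) = 0.3360.
γ' = 21.5 − 9.81 = 11.69 kN/m³. h₂ = H − d_w = 4.0 m.
σ'_h: at surface K_a·q = 2.016; at WT K_a(q+γd_w) = 39.76; at base K_a(q+γd_w+γ'h₂) = 55.47 kPa.
P₁ = ½(2.016+39.76)×5.4 = 112.8; P₂ = ½(39.76+55.47)×4.0 = 190.5; P_w = ½γ_w h₂² = 78.48.
Total = 112.8+190.5+78.48 = 381.7 kN/m.

382 kN/m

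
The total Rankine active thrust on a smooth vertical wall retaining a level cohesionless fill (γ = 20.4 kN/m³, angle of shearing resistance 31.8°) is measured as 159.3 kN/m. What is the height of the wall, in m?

7.10 m

K_a = 0.3098. P_a = ½ K_a γ H² ⇒ H = √(2P_a/(K_a γ)).
H = √(2×159.3/(0.3098×20.4)) = 7.100 m.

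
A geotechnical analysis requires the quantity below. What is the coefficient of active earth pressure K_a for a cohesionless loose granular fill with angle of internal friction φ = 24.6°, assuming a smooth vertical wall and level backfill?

0.412

K_a = tan²(45° − φ/2) = tan²(32.70°) = 0.4121.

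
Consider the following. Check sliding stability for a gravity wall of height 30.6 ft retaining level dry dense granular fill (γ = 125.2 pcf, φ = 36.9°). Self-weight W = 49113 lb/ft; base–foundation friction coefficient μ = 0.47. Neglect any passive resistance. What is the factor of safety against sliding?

1.58

K_a = tan²(45° − 36.9°/2) = 0.2497.
P_a = ½K_aγH² = 0.5×0.2497×125.2×30.6² = 14630 lb/ft, acting at H/3 = 10.20 ft above the base.
FS_sliding = μW / P_a = 0.47×49113 / 14630 = 1.577.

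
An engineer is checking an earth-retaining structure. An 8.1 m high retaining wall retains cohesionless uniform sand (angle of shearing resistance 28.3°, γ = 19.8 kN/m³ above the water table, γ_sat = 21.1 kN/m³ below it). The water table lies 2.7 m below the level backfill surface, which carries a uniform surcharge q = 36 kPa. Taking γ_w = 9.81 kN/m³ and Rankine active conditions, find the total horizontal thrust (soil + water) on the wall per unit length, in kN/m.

K_a = tan²(45° − φ/2) = 0.3568.
γ' = 21.1 − 9.81 = 11.29 kN/m³. h₂ = H − d_w = 5.4 m.
σ'_h: at surface K_a·q = 12.84; at WT K_a(q+γd_w) = 31.92; at base K_a(q+γd_w+γ'h₂) = 53.67 kPa.
P₁ = ½(12.84+31.92)×2.7 = 60.43; P₂ = ½(31.92+53.67)×5.4 = 231.1; P_w = ½γ_w h₂² = 143.0.
Total = 60.43+231.1+143.0 = 434.5 kN/m.

435 kN/m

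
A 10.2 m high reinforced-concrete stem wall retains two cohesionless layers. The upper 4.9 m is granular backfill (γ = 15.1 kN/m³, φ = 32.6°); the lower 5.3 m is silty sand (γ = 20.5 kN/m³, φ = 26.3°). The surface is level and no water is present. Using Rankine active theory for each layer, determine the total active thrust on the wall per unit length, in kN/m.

317 kN/m

K_a1 = tan²(45°−32.6°/2) = 0.2997; K_a2 = tan²(45°−26.3°/2) = 0.3859.
Layer 1: σ at base = K_a1 γ₁ h₁ = 22.18 kPa; P₁ = ½×22.18×4.9 = 54.34.
Layer 2: σ_v at top = γ₁h₁ = 73.99; σ_h top = K_a2×73.99 = 28.56; σ_h base = K_a2×(73.99+20.5×5.3) = 70.49.
P₂ = ½(28.56+70.49)×5.3 = 262.5. Total P_a = 54.34+262.5 = 316.8 kN/m.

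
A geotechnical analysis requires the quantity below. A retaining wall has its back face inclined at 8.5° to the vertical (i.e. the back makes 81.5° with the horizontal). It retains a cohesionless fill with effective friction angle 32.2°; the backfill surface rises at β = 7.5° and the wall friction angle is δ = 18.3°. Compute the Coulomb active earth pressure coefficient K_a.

0.375

K_a = sin²(α+φ) / [sin²α · sin(α−δ) · (1 + √{sin(φ+δ)sin(φ−β) / (sin(α−δ)sin(α+β))})²].
With α = 81.5°, φ = 32.2°, δ = 18.3°, β = 7.5°: K_a = 0.3746.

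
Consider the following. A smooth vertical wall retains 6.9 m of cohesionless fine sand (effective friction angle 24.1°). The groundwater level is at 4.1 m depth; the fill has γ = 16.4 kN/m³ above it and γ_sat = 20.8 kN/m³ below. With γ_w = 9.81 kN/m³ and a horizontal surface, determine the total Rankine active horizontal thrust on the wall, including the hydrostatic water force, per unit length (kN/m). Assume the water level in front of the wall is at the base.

194 kN/m

K_a = tan²(45° − φ/2) = 0.4201.
γ' = 20.8 − 9.81 = 10.99 kN/m³. Depth below WT = 2.8 m.
σ'_h at WT = K_a γ d_w = 28.25 kPa; at base = 28.25 + K_a γ' × 2.8 = 41.18 kPa.
P₁ (0–4.1 m) = ½×28.25×4.1 = 57.91. P₂ (4.1–6.9 m) = ½(28.25+41.18)×2.8 = 97.20.
P_w = ½ γ_w h₂² = 0.5×9.81×2.8² = 38.46. Total = 57.91+97.20+38.46 = 193.6 kN/m.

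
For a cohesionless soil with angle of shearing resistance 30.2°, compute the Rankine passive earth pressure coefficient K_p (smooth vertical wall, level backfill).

K_p = (1 + sin φ)/(1 − sin φ) = tan²(45° + 30.2°/2) = 3.024.

3.02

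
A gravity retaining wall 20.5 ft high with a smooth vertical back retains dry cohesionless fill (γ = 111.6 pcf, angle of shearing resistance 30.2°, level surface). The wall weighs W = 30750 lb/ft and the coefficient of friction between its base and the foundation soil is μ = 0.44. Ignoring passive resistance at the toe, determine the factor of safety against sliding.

K_a = tan²(45° − 30.2°/2) = 0.3307.
P_a = ½K_aγH² = 0.5×0.3307×111.6×20.5² = 7754 lb/ft, acting at H/3 = 6.833 ft above the base.
FS_sliding = μW / P_a = 0.44×30750 / 7754 = 1.745.

1.74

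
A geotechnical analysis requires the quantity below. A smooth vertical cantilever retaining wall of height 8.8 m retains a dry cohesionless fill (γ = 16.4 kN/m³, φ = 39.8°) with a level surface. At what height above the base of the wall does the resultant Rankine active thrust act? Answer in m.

K_a = 0.2194.
The pressure distribution is triangular, so the resultant acts at H/3 above the base = 8.8/3 = 2.933 m.

2.93 m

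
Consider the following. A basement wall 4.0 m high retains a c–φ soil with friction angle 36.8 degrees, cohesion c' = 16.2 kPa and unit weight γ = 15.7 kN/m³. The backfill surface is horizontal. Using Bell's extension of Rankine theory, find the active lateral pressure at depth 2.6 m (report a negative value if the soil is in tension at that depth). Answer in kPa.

-5.99 kPa

K_a = (1 − sin φ)/(1 + sin φ) = 0.2508.
σ_a = K_a γ z − 2c√K_a = 0.2508×15.7×2.6 − 2×16.2×0.5008 = -5.989 kPa.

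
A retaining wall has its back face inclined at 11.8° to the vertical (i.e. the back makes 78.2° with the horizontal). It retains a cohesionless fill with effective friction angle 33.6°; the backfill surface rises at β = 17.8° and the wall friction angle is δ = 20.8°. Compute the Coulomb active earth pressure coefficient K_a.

K_a = sin²(α+φ) / [sin²α · sin(α−δ) · (1 + √{sin(φ+δ)sin(φ−β) / (sin(α−δ)sin(α+β))})²].
With α = 78.2°, φ = 33.6°, δ = 20.8°, β = 17.8°: K_a = 0.4659.

0.466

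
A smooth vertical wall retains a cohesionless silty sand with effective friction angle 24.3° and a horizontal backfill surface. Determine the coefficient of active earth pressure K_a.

K_a = (1 − sin φ)/(1 + sin φ) = (1 − sin 24.3°)/(1 + sin 24.3°) = 0.4169.

0.417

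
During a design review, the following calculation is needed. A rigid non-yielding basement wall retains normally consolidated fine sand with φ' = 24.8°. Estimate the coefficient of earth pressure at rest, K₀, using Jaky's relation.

K₀ = 1 − sin φ' = 1 − sin 24.8° = 0.5805.

0.581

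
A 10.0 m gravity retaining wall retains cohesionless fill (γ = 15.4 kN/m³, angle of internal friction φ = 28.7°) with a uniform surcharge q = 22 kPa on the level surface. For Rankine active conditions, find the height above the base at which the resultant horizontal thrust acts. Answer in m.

K_a = 0.3511.
Triangular part P₁ = ½K_aγH² = 270.4 at H/3 = 3.333 m; rectangular part P₂ = K_a q H = 77.25 at H/2 = 5.000 m.
ȳ = (P₁·3.333 + P₂·5.000)/(P₁+P₂) = 3.704 m.

3.70 m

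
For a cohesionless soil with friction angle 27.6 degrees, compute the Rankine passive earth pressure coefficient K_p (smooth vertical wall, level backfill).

K_p = (1 + sin φ)/(1 − sin φ) = tan²(45° + 27.6°/2) = 2.726.

2.73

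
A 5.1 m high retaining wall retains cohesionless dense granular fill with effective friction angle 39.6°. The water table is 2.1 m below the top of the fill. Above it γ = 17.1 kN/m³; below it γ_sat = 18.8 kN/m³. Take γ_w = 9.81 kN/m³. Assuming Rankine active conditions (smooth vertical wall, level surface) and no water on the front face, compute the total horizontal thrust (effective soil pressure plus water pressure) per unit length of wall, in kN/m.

K_a = tan²(45° − φ/2) = 0.2214.
γ' = 18.8 − 9.81 = 8.990 kN/m³. Depth below WT = 3.0 m.
σ'_h at WT = K_a γ d_w = 7.952 kPa; at base = 7.952 + K_a γ' × 3.0 = 13.92 kPa.
P₁ (0–2.1 m) = ½×7.952×2.1 = 8.349. P₂ (2.1–5.1 m) = ½(7.952+13.92)×3.0 = 32.81.
P_w = ½ γ_w h₂² = 0.5×9.81×3.0² = 44.14. Total = 8.349+32.81+44.14 = 85.31 kN/m.

85.3 kN/m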